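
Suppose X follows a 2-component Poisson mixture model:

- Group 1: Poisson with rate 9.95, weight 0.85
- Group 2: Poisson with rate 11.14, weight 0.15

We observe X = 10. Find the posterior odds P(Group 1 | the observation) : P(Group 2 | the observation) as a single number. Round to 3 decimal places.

6.019

Only the two components matter; the odds are (w_i f_i(x)) / (w_j f_j(x)).
Component likelihoods at x = 10:
  p_1 = e^(−9.95)·9.95^10/10! = 0.125094
  p_2 = e^(−11.14)·11.14^10/10! = 0.117774
Posterior odds = (w_1·p_1) / (w_2·p_2) = (0.85·0.125094) / (0.15·0.117774) = 0.10633 / 0.0176661 ≈ 6.019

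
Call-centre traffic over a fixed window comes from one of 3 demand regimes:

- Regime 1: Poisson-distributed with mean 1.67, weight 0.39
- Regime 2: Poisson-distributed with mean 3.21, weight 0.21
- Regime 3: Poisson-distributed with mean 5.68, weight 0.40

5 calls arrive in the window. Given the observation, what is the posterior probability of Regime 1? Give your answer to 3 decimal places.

P(component k | x) = P(Z=k)·f_k(x) / marginal(x), where marginal(x) = Σ_j P(Z=j)·f_j(x).
Component likelihoods at x = 5 calls:
  p_1 = e^(−1.67)·1.67^5/5! = 0.0203765
  p_2 = e^(−3.21)·3.21^5/5! = 0.11462
  p_3 = e^(−5.68)·5.68^5/5! = 0.168177
Weight by the priors:
  P(Z=1)·p_1 = 0.39 × 0.0203765 = 0.00794683
  P(Z=2)·p_2 = 0.21 × 0.11462 = 0.0240701
  P(Z=3)·p_3 = 0.40 × 0.168177 = 0.067271
Evidence: 0.00794683 + 0.0240701 + 0.067271 = 0.0992879
Responsibility of Regime 1: 0.00794683 / 0.0992879 ≈ 0.080

0.080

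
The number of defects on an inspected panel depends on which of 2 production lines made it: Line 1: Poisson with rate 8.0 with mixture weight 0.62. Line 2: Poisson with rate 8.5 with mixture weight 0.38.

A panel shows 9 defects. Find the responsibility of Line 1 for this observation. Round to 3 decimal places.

0.609

By Bayes' theorem, P(k | x) = P(Z=k) f_k(x) / Σ_j P(Z=j) f_j(x).
Component likelihoods at x = 9 defects:
  f_1 = 0.124077
  f_2 = 0.129869
Prior × likelihood for each component:
  P(Z=1)·f_1 = 0.62 × 0.124077 = 0.0769277
  P(Z=2)·f_2 = 0.38 × 0.129869 = 0.0493501
Denominator: 0.0769277 + 0.0493501 = 0.126278
Responsibility of Line 1: 0.0769277 / 0.126278 ≈ 0.609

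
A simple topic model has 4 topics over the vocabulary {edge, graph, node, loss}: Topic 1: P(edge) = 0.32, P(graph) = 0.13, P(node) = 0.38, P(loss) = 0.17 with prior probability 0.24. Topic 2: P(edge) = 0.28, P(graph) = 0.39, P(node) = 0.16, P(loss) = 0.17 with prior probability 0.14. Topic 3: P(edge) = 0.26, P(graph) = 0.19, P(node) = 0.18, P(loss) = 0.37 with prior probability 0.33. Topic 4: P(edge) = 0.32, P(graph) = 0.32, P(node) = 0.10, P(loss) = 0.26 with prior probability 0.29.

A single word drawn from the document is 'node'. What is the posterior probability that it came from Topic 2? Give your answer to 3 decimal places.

Posterior ∝ prior × likelihood, so P(k | x) ∝ π_k f_k(x); normalise over all components.
Component likelihoods at x = 'node':
  L_1 = 0.38
  L_2 = 0.16
  L_3 = 0.18
  L_4 = 0.1
Unnormalised posteriors:
  π_1·L_1 = 0.24 × 0.38 = 0.0912
  π_2·L_2 = 0.14 × 0.16 = 0.0224
  π_3·L_3 = 0.33 × 0.18 = 0.0594
  π_4·L_4 = 0.29 × 0.1 = 0.029
Sum: 0.0912 + 0.0224 + 0.0594 + 0.029 = 0.202
So the posterior for Topic 2 is 0.0224 / 0.202 ≈ 0.111.

0.111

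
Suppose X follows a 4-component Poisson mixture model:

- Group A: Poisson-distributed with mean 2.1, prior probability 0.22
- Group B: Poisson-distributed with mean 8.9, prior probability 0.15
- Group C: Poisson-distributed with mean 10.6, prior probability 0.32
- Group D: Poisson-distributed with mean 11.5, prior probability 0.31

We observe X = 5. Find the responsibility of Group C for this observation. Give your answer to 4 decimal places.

0.2707

Posterior ∝ prior × likelihood, so P(k | x) ∝ π_k f_k(x); normalise over all components.
Poisson probabilities:
  p_A = e^(−2.1)·2.1^5/5! = 0.041677
  p_B = e^(−8.9)·8.9^5/5! = 0.063467
  p_C = e^(−10.6)·10.6^5/5! = 0.027786
  p_D = e^(−11.5)·11.5^5/5! = 0.0169794
Weight by the priors:
  π_A·p_A = 0.22 × 0.041677 = 0.00916895
  π_B·p_B = 0.15 × 0.063467 = 0.00952005
  π_C·p_C = 0.32 × 0.027786 = 0.00889153
  π_D·p_D = 0.31 × 0.0169794 = 0.0052636
Evidence: 0.00916895 + 0.00952005 + 0.00889153 + 0.0052636 = 0.0328441
P(Group C | the observation) = 0.00889153 / 0.0328441 ≈ 0.2707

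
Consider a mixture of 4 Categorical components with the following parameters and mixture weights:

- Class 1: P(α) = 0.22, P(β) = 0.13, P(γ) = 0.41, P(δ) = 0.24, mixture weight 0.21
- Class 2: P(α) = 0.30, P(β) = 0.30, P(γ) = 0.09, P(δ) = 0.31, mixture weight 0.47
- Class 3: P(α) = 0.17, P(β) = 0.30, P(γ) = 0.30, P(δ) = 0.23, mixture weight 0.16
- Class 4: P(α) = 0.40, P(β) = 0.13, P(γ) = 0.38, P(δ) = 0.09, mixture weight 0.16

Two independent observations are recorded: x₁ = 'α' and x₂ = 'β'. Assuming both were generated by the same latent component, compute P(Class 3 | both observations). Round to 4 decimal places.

0.1260

P(component k | x) = P(Z=k)·f_k(x) / marginal(x), where marginal(x) = Σ_j P(Z=j)·f_j(x).
Since both observations come from the same component, the likelihood for component k is f_k(x₁)·f_k(x₂).
  f_1 = [0.22] × [0.13] = 0.0286
  f_2 = [0.3] × [0.3] = 0.09
  f_3 = [0.17] × [0.3] = 0.051
  f_4 = [0.4] × [0.13] = 0.052
Unnormalised posteriors:
  P(Z=1)·f_1 = 0.21 × 0.0286 = 0.006006
  P(Z=2)·f_2 = 0.47 × 0.09 = 0.0423
  P(Z=3)·f_3 = 0.16 × 0.051 = 0.00816
  P(Z=4)·f_4 = 0.16 × 0.052 = 0.00832
Marginal: 0.006006 + 0.0423 + 0.00816 + 0.00832 = 0.064786
So the posterior for Class 3 is 0.00816 / 0.064786 ≈ 0.1260.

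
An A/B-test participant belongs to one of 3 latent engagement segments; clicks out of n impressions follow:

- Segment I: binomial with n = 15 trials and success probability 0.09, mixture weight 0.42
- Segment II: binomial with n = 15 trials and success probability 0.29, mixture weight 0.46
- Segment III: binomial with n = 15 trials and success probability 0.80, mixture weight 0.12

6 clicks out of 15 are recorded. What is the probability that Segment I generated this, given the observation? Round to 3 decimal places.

0.008

Apply Bayes' rule: the posterior for each component is proportional to its prior times its likelihood at x.
Component likelihoods at x = 6 clicks out of 15:
  f_I = C(15,6)·0.09^6·0.91^9 = 5005·5.31441e-07·0.42793 = 0.00113823
  f_II = C(15,6)·0.29^6·0.71^9 = 5005·0.000594823·0.0458485 = 0.136495
  f_III = C(15,6)·0.80^6·0.20^9 = 5005·0.262144·5.12e-07 = 0.00067176
Prior × likelihood for each component:
  π_I·f_I = 0.42 × 0.00113823 = 0.000478058
  π_II·f_II = 0.46 × 0.136495 = 0.0627878
  π_III·f_III = 0.12 × 0.00067176 = 8.06112e-05
Sum: 0.000478058 + 0.0627878 + 8.06112e-05 = 0.0633464
So the posterior for Segment I is 0.000478058 / 0.0633464 ≈ 0.008.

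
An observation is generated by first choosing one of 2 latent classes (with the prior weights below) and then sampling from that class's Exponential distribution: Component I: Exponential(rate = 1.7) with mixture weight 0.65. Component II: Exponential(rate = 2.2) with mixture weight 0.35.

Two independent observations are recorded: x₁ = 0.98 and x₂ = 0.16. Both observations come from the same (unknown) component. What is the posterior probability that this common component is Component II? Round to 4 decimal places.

0.3377

By Bayes' theorem, P(k | x) = w_k f_k(x) / Σ_j w_j f_j(x).
Since both observations come from the same component, the likelihood for component k is f_k(x₁)·f_k(x₂).
  p_I = [1.7·e^(−1.7·0.98) = 1.7·e^(−1.6660) = 0.321303] × [1.29515] = 0.416136
  p_II = [2.2·e^(−2.2·0.98) = 2.2·e^(−2.1560) = 0.254732] × [1.54722] = 0.394126
Multiply by the mixture weights:
  w_I·p_I = 0.65 × 0.416136 = 0.270488
  w_II·p_II = 0.35 × 0.394126 = 0.137944
Sum: 0.270488 + 0.137944 = 0.408432
So the posterior for Component II is 0.137944 / 0.408432 ≈ 0.3377.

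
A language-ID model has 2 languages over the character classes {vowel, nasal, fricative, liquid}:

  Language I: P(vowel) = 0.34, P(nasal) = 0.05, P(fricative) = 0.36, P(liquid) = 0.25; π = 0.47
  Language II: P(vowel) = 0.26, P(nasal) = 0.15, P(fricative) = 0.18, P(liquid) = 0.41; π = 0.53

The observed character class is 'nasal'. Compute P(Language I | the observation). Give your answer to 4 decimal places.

The responsibility of component k is π_k f_k(x) divided by Σ_j π_j f_j(x).
Component likelihoods at x = 'nasal':
  L_I = P(nasal | comp) = 0.05
  L_II = P(nasal | comp) = 0.15
Multiply by the mixture weights:
  π_I·L_I = 0.47 × 0.05 = 0.0235
  π_II·L_II = 0.53 × 0.15 = 0.0795
Normaliser: 0.0235 + 0.0795 = 0.103
So the posterior for Language I is 0.0235 / 0.103 ≈ 0.2282.

0.2282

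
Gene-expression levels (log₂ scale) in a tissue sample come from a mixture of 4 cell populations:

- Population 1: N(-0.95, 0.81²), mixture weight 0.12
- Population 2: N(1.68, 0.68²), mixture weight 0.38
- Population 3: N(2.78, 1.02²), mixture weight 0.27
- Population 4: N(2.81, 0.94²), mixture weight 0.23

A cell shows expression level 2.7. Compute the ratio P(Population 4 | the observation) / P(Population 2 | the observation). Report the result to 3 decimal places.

The posterior odds equal the prior odds times the likelihood ratio: (P(Z=i)/P(Z=j))·(f_i(x)/f_j(x)).
Component likelihoods at x = 2.7:
  L_1 = 1.91921e-05
  L_2 = 0.190467
  L_3 = 0.389919
  L_4 = 0.421511
Posterior odds = (P(Z=4)·L_4) / (P(Z=2)·L_2) = (0.23·0.421511) / (0.38·0.190467) = 0.0969475 / 0.0723775 ≈ 1.339

1.339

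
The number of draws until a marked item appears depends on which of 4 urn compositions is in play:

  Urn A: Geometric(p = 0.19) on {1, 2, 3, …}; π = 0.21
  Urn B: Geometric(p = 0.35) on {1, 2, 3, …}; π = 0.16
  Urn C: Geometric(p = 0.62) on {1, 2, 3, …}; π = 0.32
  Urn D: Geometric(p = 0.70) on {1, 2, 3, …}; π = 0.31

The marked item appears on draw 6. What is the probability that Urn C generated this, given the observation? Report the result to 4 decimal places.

0.0698

P(component k | x) = π_k·f_k(x) / marginal(x), where marginal(x) = Σ_j π_j·f_j(x).
Evaluate each component's likelihood at the observed value:
  f_A = 0.0662489
  f_B = 0.0406102
  f_C = 0.00491258
  f_D = 0.001701
Multiply by the mixture weights:
  π_A·f_A = 0.21 × 0.0662489 = 0.0139123
  π_B·f_B = 0.16 × 0.0406102 = 0.00649763
  π_C·f_C = 0.32 × 0.00491258 = 0.00157203
  π_D·f_D = 0.31 × 0.001701 = 0.00052731
Evidence: 0.0139123 + 0.00649763 + 0.00157203 + 0.00052731 = 0.0225092
So the posterior for Urn C is 0.00157203 / 0.0225092 ≈ 0.0698.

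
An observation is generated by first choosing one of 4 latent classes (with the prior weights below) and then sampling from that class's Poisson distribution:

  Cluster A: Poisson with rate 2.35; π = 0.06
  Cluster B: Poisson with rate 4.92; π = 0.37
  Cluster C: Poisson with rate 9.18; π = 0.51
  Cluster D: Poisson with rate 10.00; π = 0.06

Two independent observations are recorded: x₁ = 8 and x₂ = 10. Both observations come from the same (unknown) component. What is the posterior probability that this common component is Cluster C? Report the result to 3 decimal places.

P(component k | x) = π_k·f_k(x) / marginal(x), where marginal(x) = Σ_j π_j·f_j(x).
Since both observations come from the same component, the likelihood for component k is f_k(x₁)·f_k(x₂).
  f_A = [e^(−2.35)·2.35^8/8! = 0.00220004] × [0.000134997] = 2.96998e-07
  f_B = [e^(−4.92)·4.92^8/8! = 0.0621543] × [0.016717] = 0.00103904
  f_C = [e^(−9.18)·9.18^8/8! = 0.128943] × [0.120737] = 0.0155682
  f_D = [e^(−10.00)·10.00^8/8! = 0.112599] × [0.12511] = 0.0140873
Weight by the priors:
  π_A·f_A = 0.06 × 2.96998e-07 = 1.78199e-08
  π_B·f_B = 0.37 × 0.00103904 = 0.000384443
  π_C·f_C = 0.51 × 0.0155682 = 0.00793977
  π_D·f_D = 0.06 × 0.0140873 = 0.000845236
Marginal: 1.78199e-08 + 0.000384443 + 0.00793977 + 0.000845236 = 0.00916947
Responsibility of Cluster C: 0.00793977 / 0.00916947 ≈ 0.866

0.866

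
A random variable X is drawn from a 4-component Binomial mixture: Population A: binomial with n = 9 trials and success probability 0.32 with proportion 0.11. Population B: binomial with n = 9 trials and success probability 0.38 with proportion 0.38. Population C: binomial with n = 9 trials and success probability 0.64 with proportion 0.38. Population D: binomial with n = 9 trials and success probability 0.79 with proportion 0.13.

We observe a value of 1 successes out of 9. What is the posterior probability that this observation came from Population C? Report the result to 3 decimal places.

0.014

Posterior ∝ prior × likelihood, so P(k | x) ∝ π_k f_k(x); normalise over all components.
Evaluate each component's likelihood at the observed value:
  L_A = C(9,1)·0.32^1·0.68^8 = 9·0.32·0.0457163 = 0.131663
  L_B = C(9,1)·0.38^1·0.62^8 = 9·0.38·0.021834 = 0.0746723
  L_C = C(9,1)·0.64^1·0.36^8 = 9·0.64·0.000282111 = 0.00162496
  L_D = C(9,1)·0.79^1·0.21^8 = 9·0.79·3.78229e-06 = 2.68921e-05
Multiply by the mixture weights:
  π_A·L_A = 0.11 × 0.131663 = 0.0144829
  π_B·L_B = 0.38 × 0.0746723 = 0.0283755
  π_C·L_C = 0.38 × 0.00162496 = 0.000617485
  π_D·L_D = 0.13 × 2.68921e-05 = 3.49597e-06
Sum: 0.0144829 + 0.0283755 + 0.000617485 + 3.49597e-06 = 0.0434794
Responsibility of Population C: 0.000617485 / 0.0434794 ≈ 0.014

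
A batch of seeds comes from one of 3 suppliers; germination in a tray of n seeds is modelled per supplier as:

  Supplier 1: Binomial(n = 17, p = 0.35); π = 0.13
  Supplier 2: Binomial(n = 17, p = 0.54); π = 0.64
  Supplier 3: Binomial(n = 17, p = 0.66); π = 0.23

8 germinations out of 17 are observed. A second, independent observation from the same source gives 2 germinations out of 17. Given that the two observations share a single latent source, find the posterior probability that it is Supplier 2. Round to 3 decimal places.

0.086

Posterior ∝ prior × likelihood, so P(k | x) ∝ π_k f_k(x); normalise over all components.
Since both observations come from the same component, the likelihood for component k is f_k(x₁)·f_k(x₂).
  L_1 = [C(17,8)·0.35^8·0.65^9 = 24310·0.000225188·0.0207119 = 0.113383] × [0.0260241] = 0.0029507
  L_2 = [C(17,8)·0.54^8·0.46^9 = 24310·0.0072302·0.00092219 = 0.16209] × [0.000346493] = 5.61629e-05
  L_3 = [C(17,8)·0.66^8·0.34^9 = 24310·0.0360041·6.0717e-05 = 0.0531431] × [5.55662e-06] = 2.95296e-07
Weight by the priors:
  π_1·L_1 = 0.13 × 0.0029507 = 0.000383591
  π_2·L_2 = 0.64 × 5.61629e-05 = 3.59442e-05
  π_3·L_3 = 0.23 × 2.95296e-07 = 6.7918e-08
Normaliser: 0.000383591 + 3.59442e-05 + 6.7918e-08 = 0.000419603
Responsibility of Supplier 2: 3.59442e-05 / 0.000419603 ≈ 0.086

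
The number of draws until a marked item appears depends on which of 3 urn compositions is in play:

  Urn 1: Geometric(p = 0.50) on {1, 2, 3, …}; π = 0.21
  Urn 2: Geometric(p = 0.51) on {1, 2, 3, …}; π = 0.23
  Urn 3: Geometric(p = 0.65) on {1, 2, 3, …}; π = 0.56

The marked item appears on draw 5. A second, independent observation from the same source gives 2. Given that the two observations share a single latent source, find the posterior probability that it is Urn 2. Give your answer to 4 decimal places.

Posterior ∝ prior × likelihood, so P(k | x) ∝ w_k f_k(x); normalise over all components.
Since both observations come from the same component, the likelihood for component k is f_k(x₁)·f_k(x₂).
  p_1 = [0.50·(1−0.50)^4 = 0.50·0.0625 = 0.03125] × [0.25] = 0.0078125
  p_2 = [0.51·(1−0.51)^4 = 0.51·0.057648 = 0.0294005] × [0.2499] = 0.00734718
  p_3 = [0.65·(1−0.65)^4 = 0.65·0.0150062 = 0.00975406] × [0.2275] = 0.00221905
Unnormalised posteriors:
  w_1·p_1 = 0.21 × 0.0078125 = 0.00164062
  w_2·p_2 = 0.23 × 0.00734718 = 0.00168985
  w_3·p_3 = 0.56 × 0.00221905 = 0.00124267
Evidence: 0.00164062 + 0.00168985 + 0.00124267 = 0.00457314
Responsibility of Urn 2: 0.00168985 / 0.00457314 ≈ 0.3695

0.3695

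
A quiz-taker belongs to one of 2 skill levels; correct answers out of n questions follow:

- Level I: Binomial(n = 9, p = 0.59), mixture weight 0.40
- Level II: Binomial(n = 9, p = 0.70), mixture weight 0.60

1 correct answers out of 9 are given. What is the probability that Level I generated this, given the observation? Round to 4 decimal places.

0.8724

The responsibility of component k is P(Z=k) f_k(x) divided by Σ_j P(Z=j) f_j(x).
Component likelihoods at x = 1 correct answers out of 9:
  f_I = C(9,1)·0.59^1·0.41^8 = 9·0.59·0.000798493 = 0.00424
  f_II = C(9,1)·0.70^1·0.30^8 = 9·0.7·6.561e-05 = 0.000413343
Weight by the priors:
  P(Z=I)·f_I = 0.40 × 0.00424 = 0.001696
  P(Z=II)·f_II = 0.60 × 0.000413343 = 0.000248006
Sum: 0.001696 + 0.000248006 = 0.001944
Responsibility of Level I: 0.001696 / 0.001944 ≈ 0.8724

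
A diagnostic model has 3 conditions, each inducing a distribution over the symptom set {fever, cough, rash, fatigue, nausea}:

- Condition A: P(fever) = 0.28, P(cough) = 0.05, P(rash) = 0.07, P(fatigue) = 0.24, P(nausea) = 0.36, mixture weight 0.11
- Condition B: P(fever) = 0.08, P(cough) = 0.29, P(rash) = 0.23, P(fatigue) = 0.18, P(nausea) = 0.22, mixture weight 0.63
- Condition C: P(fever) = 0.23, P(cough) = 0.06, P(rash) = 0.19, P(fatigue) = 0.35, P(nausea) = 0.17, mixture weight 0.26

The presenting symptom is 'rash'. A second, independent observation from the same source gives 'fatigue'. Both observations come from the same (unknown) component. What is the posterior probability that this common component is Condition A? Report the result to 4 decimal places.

0.0409

The responsibility of component k is w_k f_k(x) divided by Σ_j w_j f_j(x).
Since both observations come from the same component, the likelihood for component k is f_k(x₁)·f_k(x₂).
  L_A = [0.07] × [0.24] = 0.0168
  L_B = [0.23] × [0.18] = 0.0414
  L_C = [0.19] × [0.35] = 0.0665
Weight by the priors:
  w_A·L_A = 0.11 × 0.0168 = 0.001848
  w_B·L_B = 0.63 × 0.0414 = 0.026082
  w_C·L_C = 0.26 × 0.0665 = 0.01729
Evidence: 0.001848 + 0.026082 + 0.01729 = 0.04522
P(Condition A | x₁, x₂) = 0.001848 / 0.04522 ≈ 0.0409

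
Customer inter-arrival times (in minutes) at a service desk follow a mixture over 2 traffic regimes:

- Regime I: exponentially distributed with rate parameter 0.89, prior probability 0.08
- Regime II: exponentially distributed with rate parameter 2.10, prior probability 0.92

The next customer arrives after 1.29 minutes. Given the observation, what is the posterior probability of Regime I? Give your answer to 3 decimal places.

The responsibility of component k is π_k f_k(x) divided by Σ_j π_j f_j(x).
Exponential densities:
  f_I = 0.282343
  f_II = 0.139867
Multiply by the mixture weights:
  π_I·f_I = 0.08 × 0.282343 = 0.0225874
  π_II·f_II = 0.92 × 0.139867 = 0.128678
Denominator: 0.0225874 + 0.128678 = 0.151265
P(Regime I | 1.29 minutes) ≈ 0.149

0.149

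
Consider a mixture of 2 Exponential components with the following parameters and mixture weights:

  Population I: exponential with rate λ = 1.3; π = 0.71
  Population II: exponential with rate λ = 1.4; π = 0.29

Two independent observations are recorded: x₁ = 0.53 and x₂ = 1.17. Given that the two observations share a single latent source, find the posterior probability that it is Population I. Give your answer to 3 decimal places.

0.714

Apply Bayes' rule: the posterior for each component is proportional to its prior times its likelihood at x.
Since both observations come from the same component, the likelihood for component k is f_k(x₁)·f_k(x₂).
  p_I = [1.3·e^(−1.3·0.53) = 1.3·e^(−0.6890) = 0.652701] × [0.284041] = 0.185394
  p_II = [1.4·e^(−1.4·0.53) = 1.4·e^(−0.7420) = 0.666625] × [0.272116] = 0.181399
Weight by the priors:
  w_I·p_I = 0.71 × 0.185394 = 0.13163
  w_II·p_II = 0.29 × 0.181399 = 0.0526057
Denominator: 0.13163 + 0.0526057 = 0.184236
P(Population I | x) = 0.13163 / 0.184236 ≈ 0.714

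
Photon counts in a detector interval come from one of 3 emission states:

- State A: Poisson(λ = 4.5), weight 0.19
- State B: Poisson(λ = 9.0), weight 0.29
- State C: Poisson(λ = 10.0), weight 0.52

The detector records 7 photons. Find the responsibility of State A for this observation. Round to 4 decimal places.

The responsibility of component k is w_k f_k(x) divided by Σ_j w_j f_j(x).
Evaluate each component's likelihood at the observed value:
  p_A = 0.0823629
  p_B = 0.117116
  p_C = 0.0900792
Weight by the priors:
  w_A·p_A = 0.19 × 0.0823629 = 0.015649
  w_B·p_B = 0.29 × 0.117116 = 0.0339637
  w_C·p_C = 0.52 × 0.0900792 = 0.0468412
Marginal: 0.015649 + 0.0339637 + 0.0468412 = 0.0964538
So the posterior for State A is 0.015649 / 0.0964538 ≈ 0.1622.

0.1622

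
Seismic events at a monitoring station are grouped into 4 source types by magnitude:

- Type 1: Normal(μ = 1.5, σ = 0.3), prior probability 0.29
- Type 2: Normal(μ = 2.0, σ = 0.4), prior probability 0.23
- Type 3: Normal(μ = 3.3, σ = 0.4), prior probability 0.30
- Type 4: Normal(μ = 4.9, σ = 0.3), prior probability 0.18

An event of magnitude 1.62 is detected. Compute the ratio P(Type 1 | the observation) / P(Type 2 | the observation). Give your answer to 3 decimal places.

2.437

The posterior odds equal the prior odds times the likelihood ratio: (π_i/π_j)·(f_i(x)/f_j(x)).
Evaluate each component's likelihood at the observed value:
  L_1 = 1.22757
  L_2 = 0.635148
  L_3 = 0.000147358
  L_4 = 1.4672e-26
Odds = (0.29/0.23) × (1.22757/0.635148) = 1.26087 × 1.93273 ≈ 2.437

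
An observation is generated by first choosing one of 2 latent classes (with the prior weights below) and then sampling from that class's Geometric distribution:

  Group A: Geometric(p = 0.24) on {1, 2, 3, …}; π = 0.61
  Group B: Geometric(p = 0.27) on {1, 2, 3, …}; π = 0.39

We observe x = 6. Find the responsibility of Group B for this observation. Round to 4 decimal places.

P(component k | x) = π_k·f_k(x) / marginal(x), where marginal(x) = Σ_j π_j·f_j(x).
Geometric probabilities:
  p_A = 0.24·(1−0.24)^5 = 0.24·0.253553 = 0.0608526
  p_B = 0.27·(1−0.27)^5 = 0.27·0.207307 = 0.0559729
Multiply by the mixture weights:
  π_A·p_A = 0.61 × 0.0608526 = 0.0371201
  π_B·p_B = 0.39 × 0.0559729 = 0.0218294
Denominator: 0.0371201 + 0.0218294 = 0.0589495
Responsibility of Group B: 0.0218294 / 0.0589495 ≈ 0.3703

0.3703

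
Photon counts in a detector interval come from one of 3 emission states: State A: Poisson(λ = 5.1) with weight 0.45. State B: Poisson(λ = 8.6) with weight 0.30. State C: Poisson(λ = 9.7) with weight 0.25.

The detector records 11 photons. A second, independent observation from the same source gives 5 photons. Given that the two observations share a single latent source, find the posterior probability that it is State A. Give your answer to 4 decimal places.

0.1907

P(component k | x) = P(Z=k)·f_k(x) / marginal(x), where marginal(x) = Σ_j P(Z=j)·f_j(x).
Since both observations come from the same component, the likelihood for component k is f_k(x₁)·f_k(x₂).
  L_A = [0.00927287] × [0.175294] = 0.00162548
  L_B = [0.0877798] × [0.0721736] = 0.00633539
  L_C = [0.109819] × [0.0438552] = 0.00481613
Unnormalised posteriors:
  P(Z=A)·L_A = 0.45 × 0.00162548 = 0.000731467
  P(Z=B)·L_B = 0.30 × 0.00633539 = 0.00190062
  P(Z=C)·L_C = 0.25 × 0.00481613 = 0.00120403
Normaliser: 0.000731467 + 0.00190062 + 0.00120403 = 0.00383611
So the posterior for State A is 0.000731467 / 0.00383611 ≈ 0.1907.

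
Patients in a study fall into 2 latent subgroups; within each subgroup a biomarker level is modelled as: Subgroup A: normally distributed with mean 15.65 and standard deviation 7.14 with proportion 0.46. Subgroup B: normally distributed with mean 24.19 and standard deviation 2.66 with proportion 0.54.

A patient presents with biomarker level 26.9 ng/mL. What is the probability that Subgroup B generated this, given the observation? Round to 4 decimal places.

Posterior ∝ prior × likelihood, so P(k | x) ∝ w_k f_k(x); normalise over all components.
Evaluate each component's likelihood at the observed value:
  p_A = (1/(7.14·√(2π)))·exp(−(26.9−15.65)²/(2·7.14²)) = 0.055874·exp(-1.24131) = 0.016148
  p_B = (1/(2.66·√(2π)))·exp(−(26.9−24.19)²/(2·2.66²)) = 0.149978·exp(-0.51897) = 0.0892567
Unnormalised posteriors:
  w_A·p_A = 0.46 × 0.016148 = 0.0074281
  w_B·p_B = 0.54 × 0.0892567 = 0.0481986
Marginal: 0.0074281 + 0.0481986 = 0.0556267
P(Subgroup B | the observation) = 0.0481986 / 0.0556267 ≈ 0.8665

0.8665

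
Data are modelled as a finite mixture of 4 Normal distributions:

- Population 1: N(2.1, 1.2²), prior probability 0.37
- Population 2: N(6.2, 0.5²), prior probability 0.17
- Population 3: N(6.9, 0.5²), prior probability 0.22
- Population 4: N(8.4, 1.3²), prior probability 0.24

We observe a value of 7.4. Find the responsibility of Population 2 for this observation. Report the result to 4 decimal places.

P(component k | x) = π_k·f_k(x) / marginal(x), where marginal(x) = Σ_j π_j·f_j(x).
Normal densities:
  p_1 = (1/(1.2·√(2π)))·exp(−(7.4−2.1)²/(2·1.2²)) = 0.332452·exp(-9.75347) = 1.9313e-05
  p_2 = (1/(0.5·√(2π)))·exp(−(7.4−6.2)²/(2·0.5²)) = 0.797885·exp(-2.88000) = 0.0447891
  p_3 = (1/(0.5·√(2π)))·exp(−(7.4−6.9)²/(2·0.5²)) = 0.797885·exp(-0.50000) = 0.483941
  p_4 = (1/(1.3·√(2π)))·exp(−(7.4−8.4)²/(2·1.3²)) = 0.306879·exp(-0.29586) = 0.228285
Weight by the priors:
  π_1·p_1 = 0.37 × 1.9313e-05 = 7.14581e-06
  π_2·p_2 = 0.17 × 0.0447891 = 0.00761414
  π_3·p_3 = 0.22 × 0.483941 = 0.106467
  π_4·p_4 = 0.24 × 0.228285 = 0.0547884
Marginal: 7.14581e-06 + 0.00761414 + 0.106467 + 0.0547884 = 0.168877
Responsibility of Population 2: 0.00761414 / 0.168877 ≈ 0.0451

0.0451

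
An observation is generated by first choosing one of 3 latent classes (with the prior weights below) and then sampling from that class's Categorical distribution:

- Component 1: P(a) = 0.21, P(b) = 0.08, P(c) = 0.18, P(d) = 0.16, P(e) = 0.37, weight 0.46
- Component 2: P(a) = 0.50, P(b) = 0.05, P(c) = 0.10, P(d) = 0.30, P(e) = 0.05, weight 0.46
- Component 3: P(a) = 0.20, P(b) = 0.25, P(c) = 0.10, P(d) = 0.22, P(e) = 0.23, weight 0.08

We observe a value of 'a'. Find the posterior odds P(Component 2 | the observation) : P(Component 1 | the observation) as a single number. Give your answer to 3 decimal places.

2.381

Only the two components matter; the odds are (π_i f_i(x)) / (π_j f_j(x)).
Evaluate each component's likelihood at the observed value:
  f_1 = 0.21
  f_2 = 0.5
  f_3 = 0.2
0.23 / 0.0966 ≈ 2.381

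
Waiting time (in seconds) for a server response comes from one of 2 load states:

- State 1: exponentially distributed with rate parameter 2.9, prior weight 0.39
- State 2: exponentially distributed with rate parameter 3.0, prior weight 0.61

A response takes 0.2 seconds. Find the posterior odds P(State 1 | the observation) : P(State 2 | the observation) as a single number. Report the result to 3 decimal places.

Posterior odds = (w_i f_i(x)) / (w_j f_j(x)); the normalising sum cancels.
Evaluate each component's likelihood at the observed value:
  f_1 = 2.9·e^(−2.9·0.2) = 2.9·e^(−0.5800) = 1.62371
  f_2 = 3.0·e^(−3.0·0.2) = 3.0·e^(−0.6000) = 1.64643
Odds = (0.39/0.61) × (1.62371/1.64643) = 0.639344 × 0.986195 ≈ 0.631

0.631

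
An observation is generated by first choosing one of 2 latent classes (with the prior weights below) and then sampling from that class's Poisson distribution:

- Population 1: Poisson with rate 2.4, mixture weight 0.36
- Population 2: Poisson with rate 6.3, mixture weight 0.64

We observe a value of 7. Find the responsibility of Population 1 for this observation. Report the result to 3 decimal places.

0.031

Apply Bayes' rule: the posterior for each component is proportional to its prior times its likelihood at x.
Evaluate each component's likelihood at the observed value:
  L_1 = 0.00825546
  L_2 = 0.143515
Unnormalised posteriors:
  π_1·L_1 = 0.36 × 0.00825546 = 0.00297197
  π_2·L_2 = 0.64 × 0.143515 = 0.0918498
Denominator: 0.00297197 + 0.0918498 = 0.0948217
P(Population 1 | x) ≈ 0.031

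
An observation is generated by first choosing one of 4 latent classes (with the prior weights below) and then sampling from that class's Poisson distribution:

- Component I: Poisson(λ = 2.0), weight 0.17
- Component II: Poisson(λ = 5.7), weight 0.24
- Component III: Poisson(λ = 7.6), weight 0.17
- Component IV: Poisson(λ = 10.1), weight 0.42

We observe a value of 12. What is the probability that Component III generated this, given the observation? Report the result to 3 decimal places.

0.134

P(component k | x) = π_k·f_k(x) / marginal(x), where marginal(x) = Σ_j π_j·f_j(x).
Poisson probabilities:
  f_I = 1.15727e-06
  f_II = 0.00821642
  f_III = 0.0387961
  f_IV = 0.0966374
Unnormalised posteriors:
  π_I·f_I = 0.17 × 1.15727e-06 = 1.96736e-07
  π_II·f_II = 0.24 × 0.00821642 = 0.00197194
  π_III·f_III = 0.17 × 0.0387961 = 0.00659534
  π_IV·f_IV = 0.42 × 0.0966374 = 0.0405877
Marginal: 1.96736e-07 + 0.00197194 + 0.00659534 + 0.0405877 = 0.0491552
So the posterior for Component III is 0.00659534 / 0.0491552 ≈ 0.134.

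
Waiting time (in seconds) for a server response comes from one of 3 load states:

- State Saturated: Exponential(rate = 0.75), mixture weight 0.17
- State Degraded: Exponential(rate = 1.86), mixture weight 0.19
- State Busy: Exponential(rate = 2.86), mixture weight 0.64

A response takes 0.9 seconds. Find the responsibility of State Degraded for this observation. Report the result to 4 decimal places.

0.2448

Posterior ∝ prior × likelihood, so P(k | x) ∝ π_k f_k(x); normalise over all components.
Component likelihoods at x = 0.9 seconds:
  p_Saturated = 0.381867
  p_Degraded = 0.348742
  p_Busy = 0.218018
Weight by the priors:
  π_Saturated·p_Saturated = 0.17 × 0.381867 = 0.0649174
  π_Degraded·p_Degraded = 0.19 × 0.348742 = 0.0662609
  π_Busy·p_Busy = 0.64 × 0.218018 = 0.139531
Denominator: 0.0649174 + 0.0662609 + 0.139531 = 0.27071
Responsibility of State Degraded: 0.0662609 / 0.27071 ≈ 0.2448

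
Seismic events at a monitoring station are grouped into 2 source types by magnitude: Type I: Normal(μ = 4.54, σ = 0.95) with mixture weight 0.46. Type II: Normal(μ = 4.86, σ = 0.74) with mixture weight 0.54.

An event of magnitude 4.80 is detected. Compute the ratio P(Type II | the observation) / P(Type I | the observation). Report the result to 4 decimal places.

1.5594

Posterior odds = (P(Z=i) f_i(x)) / (P(Z=j) f_j(x)); the normalising sum cancels.
Normal densities:
  L_I = 0.404503
  L_II = 0.537342
0.290165 / 0.186071 ≈ 1.5594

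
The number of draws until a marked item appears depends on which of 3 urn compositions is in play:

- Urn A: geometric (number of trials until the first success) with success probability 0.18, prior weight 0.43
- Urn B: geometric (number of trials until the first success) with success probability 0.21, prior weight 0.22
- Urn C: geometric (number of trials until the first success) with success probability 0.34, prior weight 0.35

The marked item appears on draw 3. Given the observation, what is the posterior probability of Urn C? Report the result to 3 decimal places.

0.391

The responsibility of component k is π_k f_k(x) divided by Σ_j π_j f_j(x).
Evaluate each component's likelihood at the observed value:
  p_A = 0.121032
  p_B = 0.131061
  p_C = 0.148104
Weight by the priors:
  π_A·p_A = 0.43 × 0.121032 = 0.0520438
  π_B·p_B = 0.22 × 0.131061 = 0.0288334
  π_C·p_C = 0.35 × 0.148104 = 0.0518364
Marginal: 0.0520438 + 0.0288334 + 0.0518364 = 0.132714
Responsibility of Urn C: 0.0518364 / 0.132714 ≈ 0.391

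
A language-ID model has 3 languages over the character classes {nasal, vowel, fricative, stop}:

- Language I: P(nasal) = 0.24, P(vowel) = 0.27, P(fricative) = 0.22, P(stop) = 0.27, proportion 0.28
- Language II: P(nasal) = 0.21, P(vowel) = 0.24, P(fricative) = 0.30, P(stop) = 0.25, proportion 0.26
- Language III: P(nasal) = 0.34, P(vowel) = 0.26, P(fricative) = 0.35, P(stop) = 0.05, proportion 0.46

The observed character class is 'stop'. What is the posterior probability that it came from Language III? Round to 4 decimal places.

0.1406

By Bayes' theorem, P(k | x) = π_k f_k(x) / Σ_j π_j f_j(x).
Component likelihoods at x = 'stop':
  p_I = P(stop | comp) = 0.27
  p_II = P(stop | comp) = 0.25
  p_III = P(stop | comp) = 0.05
Unnormalised posteriors:
  π_I·p_I = 0.28 × 0.27 = 0.0756
  π_II·p_II = 0.26 × 0.25 = 0.065
  π_III·p_III = 0.46 × 0.05 = 0.023
Denominator: 0.0756 + 0.065 + 0.023 = 0.1636
Responsibility of Language III: 0.023 / 0.1636 ≈ 0.1406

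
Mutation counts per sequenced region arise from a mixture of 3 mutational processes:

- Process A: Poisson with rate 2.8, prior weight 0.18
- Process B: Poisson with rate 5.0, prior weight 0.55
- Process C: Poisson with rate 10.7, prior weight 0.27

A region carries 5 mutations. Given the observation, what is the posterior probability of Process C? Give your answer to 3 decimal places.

Apply Bayes' rule: the posterior for each component is proportional to its prior times its likelihood at x.
Component likelihoods at x = 5 mutations:
  L_A = e^(−2.8)·2.8^5/5! = 0.0872136
  L_B = e^(−5.0)·5.0^5/5! = 0.175467
  L_C = e^(−10.7)·10.7^5/5! = 0.0263504
Prior × likelihood for each component:
  π_A·L_A = 0.18 × 0.0872136 = 0.0156985
  π_B·L_B = 0.55 × 0.175467 = 0.0965071
  π_C·L_C = 0.27 × 0.0263504 = 0.0071146
Evidence: 0.0156985 + 0.0965071 + 0.0071146 = 0.11932
So the posterior for Process C is 0.0071146 / 0.11932 ≈ 0.060.

0.060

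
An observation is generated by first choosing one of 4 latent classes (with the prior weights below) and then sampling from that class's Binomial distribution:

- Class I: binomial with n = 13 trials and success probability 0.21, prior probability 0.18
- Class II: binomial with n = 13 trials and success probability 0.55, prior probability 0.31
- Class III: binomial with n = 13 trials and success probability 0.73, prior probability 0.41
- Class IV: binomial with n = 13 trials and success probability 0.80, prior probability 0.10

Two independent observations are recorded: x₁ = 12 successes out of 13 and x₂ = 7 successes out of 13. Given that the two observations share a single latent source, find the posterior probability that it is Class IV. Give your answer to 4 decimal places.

Posterior ∝ prior × likelihood, so P(k | x) ∝ w_k f_k(x); normalise over all components.
Since both observations come from the same component, the likelihood for component k is f_k(x₁)·f_k(x₂).
  L_I = [C(13,12)·0.21^12·0.79^1 = 13·7.35583e-09·0.79 = 7.55443e-08] × [0.00751303] = 5.67567e-10
  L_II = [C(13,12)·0.55^12·0.45^1 = 13·0.000766218·0.45 = 0.00448237] × [0.216936] = 0.000972387
  L_III = [C(13,12)·0.73^12·0.27^1 = 13·0.022902·0.27 = 0.0803862] × [0.0734446] = 0.00590393
  L_IV = [C(13,12)·0.80^12·0.20^1 = 13·0.0687195·0.2 = 0.178671] × [0.0230318] = 0.0041151
Unnormalised posteriors:
  w_I·L_I = 0.18 × 5.67567e-10 = 1.02162e-10
  w_II·L_II = 0.31 × 0.000972387 = 0.00030144
  w_III·L_III = 0.41 × 0.00590393 = 0.00242061
  w_IV·L_IV = 0.10 × 0.0041151 = 0.00041151
Marginal: 1.02162e-10 + 0.00030144 + 0.00242061 + 0.00041151 = 0.00313356
P(Class IV | x₁, x₂) = 0.00041151 / 0.00313356 ≈ 0.1313

0.1313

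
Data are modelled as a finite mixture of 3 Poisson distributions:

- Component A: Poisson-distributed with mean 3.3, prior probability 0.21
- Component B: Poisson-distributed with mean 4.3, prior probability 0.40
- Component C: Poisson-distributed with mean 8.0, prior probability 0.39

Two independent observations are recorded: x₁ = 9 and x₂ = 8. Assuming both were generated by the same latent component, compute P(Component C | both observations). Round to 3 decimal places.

0.956

P(component k | x) = P(Z=k)·f_k(x) / marginal(x), where marginal(x) = Σ_j P(Z=j)·f_j(x).
Since both observations come from the same component, the likelihood for component k is f_k(x₁)·f_k(x₂).
  p_A = [0.00471727] × [0.0128653] = 6.0689e-05
  p_B = [0.0187926] × [0.0393333] = 0.000739176
  p_C = [0.124077] × [0.139587] = 0.0173195
Multiply by the mixture weights:
  P(Z=A)·p_A = 0.21 × 6.0689e-05 = 1.27447e-05
  P(Z=B)·p_B = 0.40 × 0.000739176 = 0.00029567
  P(Z=C)·p_C = 0.39 × 0.0173195 = 0.00675459
Denominator: 1.27447e-05 + 0.00029567 + 0.00675459 = 0.00706301
P(Component C | x) = 0.00675459 / 0.00706301 ≈ 0.956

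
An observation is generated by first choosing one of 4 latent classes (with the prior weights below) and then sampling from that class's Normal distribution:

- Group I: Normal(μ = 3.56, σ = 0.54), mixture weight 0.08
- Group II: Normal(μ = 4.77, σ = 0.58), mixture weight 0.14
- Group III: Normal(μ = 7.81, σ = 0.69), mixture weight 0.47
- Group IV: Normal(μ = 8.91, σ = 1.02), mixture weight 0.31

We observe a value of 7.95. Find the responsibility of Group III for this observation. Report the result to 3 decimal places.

0.774

Apply Bayes' rule: the posterior for each component is proportional to its prior times its likelihood at x.
Component likelihoods at x = 7.95:
  p_I = (1/(0.54·√(2π)))·exp(−(7.95−3.56)²/(2·0.54²)) = 0.738782·exp(-33.04544) = 3.289e-15
  p_II = (1/(0.58·√(2π)))·exp(−(7.95−4.77)²/(2·0.58²)) = 0.687832·exp(-15.03032) = 2.04125e-07
  p_III = (1/(0.69·√(2π)))·exp(−(7.95−7.81)²/(2·0.69²)) = 0.578177·exp(-0.02058) = 0.566398
  p_IV = (1/(1.02·√(2π)))·exp(−(7.95−8.91)²/(2·1.02²)) = 0.391120·exp(-0.44291) = 0.251164
Weight by the priors:
  w_I·p_I = 0.08 × 3.289e-15 = 2.6312e-16
  w_II·p_II = 0.14 × 2.04125e-07 = 2.85775e-08
  w_III·p_III = 0.47 × 0.566398 = 0.266207
  w_IV·p_IV = 0.31 × 0.251164 = 0.077861
Normaliser: 2.6312e-16 + 2.85775e-08 + 0.266207 + 0.077861 = 0.344068
P(Group III | 7.95) = 0.266207 / 0.344068 ≈ 0.774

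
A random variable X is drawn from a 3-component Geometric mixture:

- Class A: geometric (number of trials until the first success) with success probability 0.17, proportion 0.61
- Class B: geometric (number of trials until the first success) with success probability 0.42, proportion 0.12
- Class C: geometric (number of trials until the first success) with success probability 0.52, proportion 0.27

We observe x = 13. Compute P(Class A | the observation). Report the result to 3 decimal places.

By Bayes' theorem, P(k | x) = π_k f_k(x) / Σ_j π_j f_j(x).
Evaluate each component's likelihood at the observed value:
  p_A = 0.17·(1−0.17)^12 = 0.17·0.10689 = 0.0181713
  p_B = 0.42·(1−0.42)^12 = 0.42·0.00144923 = 0.000608675
  p_C = 0.52·(1−0.52)^12 = 0.52·0.000149587 = 7.77854e-05
Prior × likelihood for each component:
  π_A·p_A = 0.61 × 0.0181713 = 0.0110845
  π_B·p_B = 0.12 × 0.000608675 = 7.3041e-05
  π_C·p_C = 0.27 × 7.77854e-05 = 2.10021e-05
Sum: 0.0110845 + 7.3041e-05 + 2.10021e-05 = 0.0111785
Responsibility of Class A: 0.0110845 / 0.0111785 ≈ 0.992

0.992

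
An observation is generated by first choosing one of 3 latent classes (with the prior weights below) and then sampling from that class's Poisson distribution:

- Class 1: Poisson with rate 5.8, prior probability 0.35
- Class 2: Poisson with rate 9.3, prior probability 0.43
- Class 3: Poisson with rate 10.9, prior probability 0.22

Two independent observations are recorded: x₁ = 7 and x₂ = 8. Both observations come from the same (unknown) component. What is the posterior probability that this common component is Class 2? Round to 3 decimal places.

By Bayes' theorem, P(k | x) = π_k f_k(x) / Σ_j π_j f_j(x).
Since both observations come from the same component, the likelihood for component k is f_k(x₁)·f_k(x₂).
  p_1 = [e^(−5.8)·5.8^7/7! = 0.132635] × [0.0961602] = 0.0127542
  p_2 = [e^(−9.3)·9.3^7/7! = 0.109147] × [0.126883] = 0.0138489
  p_3 = [e^(−10.9)·10.9^7/7! = 0.0669492] × [0.0912182] = 0.00610698
Prior × likelihood for each component:
  π_1·p_1 = 0.35 × 0.0127542 = 0.00446397
  π_2·p_2 = 0.43 × 0.0138489 = 0.00595503
  π_3·p_3 = 0.22 × 0.00610698 = 0.00134354
Evidence: 0.00446397 + 0.00595503 + 0.00134354 = 0.0117625
Responsibility of Class 2: 0.00595503 / 0.0117625 ≈ 0.506

0.506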